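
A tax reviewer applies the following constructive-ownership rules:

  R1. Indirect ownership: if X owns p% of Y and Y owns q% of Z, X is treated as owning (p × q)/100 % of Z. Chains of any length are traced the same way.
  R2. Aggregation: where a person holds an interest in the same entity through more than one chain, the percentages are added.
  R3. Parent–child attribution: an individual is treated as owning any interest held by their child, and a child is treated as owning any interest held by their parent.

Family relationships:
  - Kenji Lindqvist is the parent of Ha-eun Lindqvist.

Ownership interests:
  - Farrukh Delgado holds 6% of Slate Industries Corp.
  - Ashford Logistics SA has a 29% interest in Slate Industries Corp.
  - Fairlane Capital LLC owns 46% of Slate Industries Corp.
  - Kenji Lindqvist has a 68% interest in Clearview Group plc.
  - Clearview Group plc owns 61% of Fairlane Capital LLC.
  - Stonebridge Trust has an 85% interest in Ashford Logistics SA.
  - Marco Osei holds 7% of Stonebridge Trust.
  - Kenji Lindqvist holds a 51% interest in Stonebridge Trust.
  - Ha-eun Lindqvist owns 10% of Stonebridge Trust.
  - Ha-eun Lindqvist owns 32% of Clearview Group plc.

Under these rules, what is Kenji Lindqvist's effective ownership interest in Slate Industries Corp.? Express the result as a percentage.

By parent–child attribution (R3), Kenji Lindqvist is treated as also owning Ha-eun Lindqvist's interest in Clearview Group plc, giving 68% + 32% = 100%.
By parent–child attribution (R3), Kenji Lindqvist is treated as also owning Ha-eun Lindqvist's interest in Stonebridge Trust, giving 51% + 10% = 61%.
Chain via Clearview Group plc → Fairlane Capital LLC (R1): 100% × 61% × 46% = 28.06% of Slate Industries Corp.
Chain via Stonebridge Trust → Ashford Logistics SA (R1): 61% × 85% × 29% = 15.0365% of Slate Industries Corp.
Aggregating (R2): 28.06% + 15.0365% = 43.0965%.

43.0965%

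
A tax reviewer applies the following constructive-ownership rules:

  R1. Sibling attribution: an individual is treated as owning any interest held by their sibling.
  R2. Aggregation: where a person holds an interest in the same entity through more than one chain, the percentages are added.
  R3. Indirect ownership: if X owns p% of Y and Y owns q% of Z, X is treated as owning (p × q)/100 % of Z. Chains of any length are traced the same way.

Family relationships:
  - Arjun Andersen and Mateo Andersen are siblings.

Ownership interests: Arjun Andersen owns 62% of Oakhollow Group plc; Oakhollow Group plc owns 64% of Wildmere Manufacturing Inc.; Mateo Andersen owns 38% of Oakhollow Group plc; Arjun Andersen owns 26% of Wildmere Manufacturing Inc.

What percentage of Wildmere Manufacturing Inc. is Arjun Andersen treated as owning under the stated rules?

By sibling attribution (R1), Arjun Andersen is treated as also owning Mateo Andersen's interest in Oakhollow Group plc, giving 62% + 38% = 100%.
Chain via Oakhollow Group plc (R3): 100% × 64% = 64% of Wildmere Manufacturing Inc.
Direct interest in Wildmere Manufacturing Inc: 26%.
Aggregating (R2): 64% + 26% = 90%.

90%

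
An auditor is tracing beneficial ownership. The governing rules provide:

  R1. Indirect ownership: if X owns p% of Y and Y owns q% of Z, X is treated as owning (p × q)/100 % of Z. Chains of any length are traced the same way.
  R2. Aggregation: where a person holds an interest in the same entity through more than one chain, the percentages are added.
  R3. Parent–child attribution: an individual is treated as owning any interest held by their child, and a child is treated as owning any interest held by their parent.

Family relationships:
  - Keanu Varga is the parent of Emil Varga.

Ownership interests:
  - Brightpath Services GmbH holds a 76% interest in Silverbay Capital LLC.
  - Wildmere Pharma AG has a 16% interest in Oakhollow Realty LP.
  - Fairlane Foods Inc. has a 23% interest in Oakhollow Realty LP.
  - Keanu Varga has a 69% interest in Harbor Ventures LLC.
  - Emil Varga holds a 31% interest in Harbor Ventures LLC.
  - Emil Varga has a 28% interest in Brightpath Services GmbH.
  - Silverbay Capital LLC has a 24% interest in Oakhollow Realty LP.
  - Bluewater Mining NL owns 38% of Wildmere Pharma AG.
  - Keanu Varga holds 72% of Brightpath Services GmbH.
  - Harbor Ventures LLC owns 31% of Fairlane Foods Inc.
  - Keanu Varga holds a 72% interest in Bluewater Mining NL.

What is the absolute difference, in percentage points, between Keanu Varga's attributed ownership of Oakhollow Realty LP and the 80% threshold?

50.2524

By parent–child attribution (R3), Keanu Varga is treated as also owning Emil Varga's interest in Harbor Ventures LLC, giving 69% + 31% = 100%.
By parent–child attribution (R3), Keanu Varga is treated as also owning Emil Varga's interest in Brightpath Services GmbH, giving 72% + 28% = 100%.
Chain via Bluewater Mining NL → Wildmere Pharma AG (R1): 72% × 38% × 16% = 4.3776% of Oakhollow Realty LP.
Chain via Harbor Ventures LLC → Fairlane Foods Inc. (R1): 100% × 31% × 23% = 7.13% of Oakhollow Realty LP.
Chain via Brightpath Services GmbH → Silverbay Capital LLC (R1): 100% × 76% × 24% = 18.24% of Oakhollow Realty LP.
Aggregating (R2): 4.3776% + 7.13% + 18.24% = 29.7476%.
29.7476% falls short of the 80% threshold by 50.2524 percentage points.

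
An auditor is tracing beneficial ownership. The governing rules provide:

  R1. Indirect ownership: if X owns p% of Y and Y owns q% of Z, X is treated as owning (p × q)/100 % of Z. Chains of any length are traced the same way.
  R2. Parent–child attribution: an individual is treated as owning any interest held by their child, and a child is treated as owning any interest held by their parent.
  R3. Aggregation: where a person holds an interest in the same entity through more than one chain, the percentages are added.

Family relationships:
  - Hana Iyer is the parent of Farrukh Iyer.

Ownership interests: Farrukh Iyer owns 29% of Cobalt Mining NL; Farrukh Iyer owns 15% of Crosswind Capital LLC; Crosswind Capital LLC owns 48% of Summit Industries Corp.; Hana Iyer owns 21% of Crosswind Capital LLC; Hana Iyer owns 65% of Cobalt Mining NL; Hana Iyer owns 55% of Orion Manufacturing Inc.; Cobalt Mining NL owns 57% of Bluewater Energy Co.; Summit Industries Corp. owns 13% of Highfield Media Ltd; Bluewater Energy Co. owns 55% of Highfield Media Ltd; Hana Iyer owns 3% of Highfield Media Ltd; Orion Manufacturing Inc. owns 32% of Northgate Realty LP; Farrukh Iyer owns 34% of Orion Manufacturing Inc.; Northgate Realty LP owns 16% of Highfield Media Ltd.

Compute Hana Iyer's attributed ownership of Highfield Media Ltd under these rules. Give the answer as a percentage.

39.2722%

By parent–child attribution (R2), Hana Iyer is treated as also owning Farrukh Iyer's interest in Orion Manufacturing Inc, giving 55% + 34% = 89%.
By parent–child attribution (R2), Hana Iyer is treated as also owning Farrukh Iyer's interest in Cobalt Mining NL, giving 65% + 29% = 94%.
By parent–child attribution (R2), Hana Iyer is treated as also owning Farrukh Iyer's interest in Crosswind Capital LLC, giving 21% + 15% = 36%.
Chain via Orion Manufacturing Inc. → Northgate Realty LP (R1): 89% × 32% × 16% = 4.5568% of Highfield Media Ltd.
Chain via Cobalt Mining NL → Bluewater Energy Co. (R1): 94% × 57% × 55% = 29.469% of Highfield Media Ltd.
Chain via Crosswind Capital LLC → Summit Industries Corp. (R1): 36% × 48% × 13% = 2.2464% of Highfield Media Ltd.
Direct interest in Highfield Media Ltd: 3%.
Aggregating (R3): 4.5568% + 29.469% + 2.2464% + 3% = 39.2722%.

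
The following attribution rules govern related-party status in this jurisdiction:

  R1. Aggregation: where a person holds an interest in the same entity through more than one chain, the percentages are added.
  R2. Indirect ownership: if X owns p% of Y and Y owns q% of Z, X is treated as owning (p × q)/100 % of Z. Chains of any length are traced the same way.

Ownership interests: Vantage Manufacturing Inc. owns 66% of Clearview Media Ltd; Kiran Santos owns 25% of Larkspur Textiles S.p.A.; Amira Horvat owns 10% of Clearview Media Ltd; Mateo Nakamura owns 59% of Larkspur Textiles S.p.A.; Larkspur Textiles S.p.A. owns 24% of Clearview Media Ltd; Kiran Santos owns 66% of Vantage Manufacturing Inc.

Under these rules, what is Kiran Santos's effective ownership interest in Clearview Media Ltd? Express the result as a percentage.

49.56%

Chain via Larkspur Textiles S.p.A. (R2): 25% × 24% = 6% of Clearview Media Ltd.
Chain via Vantage Manufacturing Inc. (R2): 66% × 66% = 43.56% of Clearview Media Ltd.
Aggregating (R1): 6% + 43.56% = 49.56%.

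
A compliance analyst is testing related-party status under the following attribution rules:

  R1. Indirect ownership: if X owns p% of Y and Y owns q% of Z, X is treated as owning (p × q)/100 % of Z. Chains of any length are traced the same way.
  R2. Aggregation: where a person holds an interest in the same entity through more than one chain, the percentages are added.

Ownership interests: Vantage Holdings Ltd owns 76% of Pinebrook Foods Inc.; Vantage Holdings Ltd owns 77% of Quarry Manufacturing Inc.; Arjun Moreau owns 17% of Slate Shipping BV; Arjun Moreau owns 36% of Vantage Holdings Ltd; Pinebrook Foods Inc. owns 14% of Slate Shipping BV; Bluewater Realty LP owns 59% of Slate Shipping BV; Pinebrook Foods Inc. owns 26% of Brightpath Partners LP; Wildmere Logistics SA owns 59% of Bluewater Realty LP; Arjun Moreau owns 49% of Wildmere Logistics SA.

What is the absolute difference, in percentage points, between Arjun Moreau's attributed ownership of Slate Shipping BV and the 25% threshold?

Chain via Vantage Holdings Ltd → Pinebrook Foods Inc. (R1): 36% × 76% × 14% = 3.8304% of Slate Shipping BV.
Chain via Wildmere Logistics SA → Bluewater Realty LP (R1): 49% × 59% × 59% = 17.0569% of Slate Shipping BV.
Direct interest in Slate Shipping BV: 17%.
Aggregating (R2): 3.8304% + 17.0569% + 17% = 37.8873%.
37.8873% exceeds the 25% threshold by 12.8873 percentage points.

12.8873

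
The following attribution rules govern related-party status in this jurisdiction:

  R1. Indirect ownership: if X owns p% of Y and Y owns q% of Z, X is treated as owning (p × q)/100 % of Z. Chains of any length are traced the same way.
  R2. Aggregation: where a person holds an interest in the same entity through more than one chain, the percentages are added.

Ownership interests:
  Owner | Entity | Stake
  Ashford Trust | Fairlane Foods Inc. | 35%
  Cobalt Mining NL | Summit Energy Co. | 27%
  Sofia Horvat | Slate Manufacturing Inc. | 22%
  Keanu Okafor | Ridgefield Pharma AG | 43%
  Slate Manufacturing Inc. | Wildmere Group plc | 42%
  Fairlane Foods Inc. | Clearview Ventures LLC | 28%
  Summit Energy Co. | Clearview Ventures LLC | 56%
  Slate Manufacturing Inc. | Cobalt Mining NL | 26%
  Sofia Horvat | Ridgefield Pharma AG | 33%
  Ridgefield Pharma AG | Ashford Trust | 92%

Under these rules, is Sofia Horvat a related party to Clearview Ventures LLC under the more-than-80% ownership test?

No

Chain via Slate Manufacturing Inc. → Cobalt Mining NL → Summit Energy Co. (R1): 22% × 26% × 27% × 56% = 0.864864% of Clearview Ventures LLC.
Chain via Ridgefield Pharma AG → Ashford Trust → Fairlane Foods Inc. (R1): 33% × 92% × 35% × 28% = 2.97528% of Clearview Ventures LLC.
Aggregating (R2): 0.864864% + 2.97528% = 3.840144%.
3.840144% does not exceed the 80% threshold, so Sofia is not a related party to Clearview Ventures LLC.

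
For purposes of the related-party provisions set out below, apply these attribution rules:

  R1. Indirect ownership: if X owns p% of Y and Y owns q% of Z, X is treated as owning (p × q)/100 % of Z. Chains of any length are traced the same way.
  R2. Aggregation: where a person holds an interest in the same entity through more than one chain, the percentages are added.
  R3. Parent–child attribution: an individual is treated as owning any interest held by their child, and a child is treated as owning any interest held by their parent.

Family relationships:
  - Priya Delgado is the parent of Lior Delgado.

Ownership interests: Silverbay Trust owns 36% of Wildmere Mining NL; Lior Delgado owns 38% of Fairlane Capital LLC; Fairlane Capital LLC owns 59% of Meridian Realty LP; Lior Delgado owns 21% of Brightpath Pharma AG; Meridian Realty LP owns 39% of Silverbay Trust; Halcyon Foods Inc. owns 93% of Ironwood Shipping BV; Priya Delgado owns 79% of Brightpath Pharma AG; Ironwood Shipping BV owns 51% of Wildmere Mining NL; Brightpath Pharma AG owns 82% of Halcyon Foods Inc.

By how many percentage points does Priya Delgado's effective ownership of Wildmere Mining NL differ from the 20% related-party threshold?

By parent–child attribution (R3), Priya Delgado is treated as also owning Lior Delgado's interest in Brightpath Pharma AG, giving 79% + 21% = 100%.
By parent–child attribution (R3), Priya Delgado is treated as owning Lior Delgado's 38% interest in Fairlane Capital LLC.
Chain via Brightpath Pharma AG → Halcyon Foods Inc. → Ironwood Shipping BV (R1): 100% × 82% × 93% × 51% = 38.8926% of Wildmere Mining NL.
Chain via Fairlane Capital LLC → Meridian Realty LP → Silverbay Trust (R1): 38% × 59% × 39% × 36% = 3.147768% of Wildmere Mining NL.
Aggregating (R2): 38.8926% + 3.147768% = 42.040368%.
42.040368% exceeds the 20% threshold by 22.040368 percentage points.

22.040368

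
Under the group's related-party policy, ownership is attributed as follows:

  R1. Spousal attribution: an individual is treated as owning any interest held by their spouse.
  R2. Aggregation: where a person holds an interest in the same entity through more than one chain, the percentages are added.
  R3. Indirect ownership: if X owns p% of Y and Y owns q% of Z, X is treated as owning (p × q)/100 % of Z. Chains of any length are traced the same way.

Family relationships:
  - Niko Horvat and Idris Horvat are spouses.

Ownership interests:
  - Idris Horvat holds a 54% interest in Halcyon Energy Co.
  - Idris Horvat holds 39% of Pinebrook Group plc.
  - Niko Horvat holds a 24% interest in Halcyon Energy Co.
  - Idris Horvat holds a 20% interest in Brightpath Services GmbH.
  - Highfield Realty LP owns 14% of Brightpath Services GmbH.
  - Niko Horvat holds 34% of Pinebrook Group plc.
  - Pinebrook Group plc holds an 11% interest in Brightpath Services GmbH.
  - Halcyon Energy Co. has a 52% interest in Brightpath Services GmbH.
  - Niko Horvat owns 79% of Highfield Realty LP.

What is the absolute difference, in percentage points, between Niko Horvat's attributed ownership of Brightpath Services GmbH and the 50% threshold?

By spousal attribution (R1), Niko Horvat is treated as also owning Idris Horvat's interest in Pinebrook Group plc, giving 34% + 39% = 73%.
By spousal attribution (R1), Niko Horvat is treated as also owning Idris Horvat's interest in Halcyon Energy Co, giving 24% + 54% = 78%.
By spousal attribution (R1), Niko Horvat is treated as owning Idris Horvat's 20% interest in Brightpath Services GmbH.
Chain via Pinebrook Group plc (R3): 73% × 11% = 8.03% of Brightpath Services GmbH.
Chain via Highfield Realty LP (R3): 79% × 14% = 11.06% of Brightpath Services GmbH.
Chain via Halcyon Energy Co. (R3): 78% × 52% = 40.56% of Brightpath Services GmbH.
Direct interest in Brightpath Services GmbH: 20%.
Aggregating (R2): 8.03% + 11.06% + 40.56% + 20% = 79.65%.
79.65% exceeds the 50% threshold by 29.65 percentage points.

29.65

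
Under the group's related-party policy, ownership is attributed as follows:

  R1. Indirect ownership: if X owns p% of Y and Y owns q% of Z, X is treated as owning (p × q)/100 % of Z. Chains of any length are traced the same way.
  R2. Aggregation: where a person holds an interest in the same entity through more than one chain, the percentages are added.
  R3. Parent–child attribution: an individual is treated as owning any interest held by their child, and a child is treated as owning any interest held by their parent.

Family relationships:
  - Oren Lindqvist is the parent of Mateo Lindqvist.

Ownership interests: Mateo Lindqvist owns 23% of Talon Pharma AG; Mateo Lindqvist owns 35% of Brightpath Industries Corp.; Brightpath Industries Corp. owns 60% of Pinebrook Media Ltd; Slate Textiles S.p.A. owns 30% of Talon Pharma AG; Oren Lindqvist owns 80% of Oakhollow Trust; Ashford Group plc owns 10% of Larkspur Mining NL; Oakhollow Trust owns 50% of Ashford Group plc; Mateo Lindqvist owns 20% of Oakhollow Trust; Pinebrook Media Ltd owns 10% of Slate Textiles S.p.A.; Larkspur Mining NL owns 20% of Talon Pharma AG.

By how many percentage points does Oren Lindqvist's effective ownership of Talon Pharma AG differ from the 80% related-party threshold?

55.37

By parent–child attribution (R3), Oren Lindqvist is treated as also owning Mateo Lindqvist's interest in Oakhollow Trust, giving 80% + 20% = 100%.
By parent–child attribution (R3), Oren Lindqvist is treated as owning Mateo Lindqvist's 35% interest in Brightpath Industries Corp.
By parent–child attribution (R3), Oren Lindqvist is treated as owning Mateo Lindqvist's 23% interest in Talon Pharma AG.
Chain via Oakhollow Trust → Ashford Group plc → Larkspur Mining NL (R1): 100% × 50% × 10% × 20% = 1% of Talon Pharma AG.
Chain via Brightpath Industries Corp. → Pinebrook Media Ltd → Slate Textiles S.p.A. (R1): 35% × 60% × 10% × 30% = 0.63% of Talon Pharma AG.
Direct interest in Talon Pharma AG: 23%.
Aggregating (R2): 1% + 0.63% + 23% = 24.63%.
24.63% falls short of the 80% threshold by 55.37 percentage points.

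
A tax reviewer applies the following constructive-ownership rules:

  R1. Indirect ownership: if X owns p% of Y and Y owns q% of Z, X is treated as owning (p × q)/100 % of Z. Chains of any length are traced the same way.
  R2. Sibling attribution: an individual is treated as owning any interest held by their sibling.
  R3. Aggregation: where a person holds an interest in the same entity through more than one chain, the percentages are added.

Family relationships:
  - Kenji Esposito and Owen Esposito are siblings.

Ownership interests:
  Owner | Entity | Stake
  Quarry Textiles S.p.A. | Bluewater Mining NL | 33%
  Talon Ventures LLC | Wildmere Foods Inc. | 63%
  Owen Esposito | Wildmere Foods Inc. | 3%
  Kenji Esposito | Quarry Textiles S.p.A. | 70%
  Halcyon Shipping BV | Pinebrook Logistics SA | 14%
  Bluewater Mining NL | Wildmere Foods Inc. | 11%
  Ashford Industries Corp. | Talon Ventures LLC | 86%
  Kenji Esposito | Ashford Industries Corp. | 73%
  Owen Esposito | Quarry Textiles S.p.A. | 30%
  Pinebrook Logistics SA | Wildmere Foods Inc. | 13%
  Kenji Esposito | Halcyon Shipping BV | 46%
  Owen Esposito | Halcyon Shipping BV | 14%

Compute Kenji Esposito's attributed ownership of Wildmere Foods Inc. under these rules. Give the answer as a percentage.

By sibling attribution (R2), Kenji Esposito is treated as also owning Owen Esposito's interest in Halcyon Shipping BV, giving 46% + 14% = 60%.
By sibling attribution (R2), Kenji Esposito is treated as also owning Owen Esposito's interest in Quarry Textiles S.p.A, giving 70% + 30% = 100%.
By sibling attribution (R2), Kenji Esposito is treated as owning Owen Esposito's 3% interest in Wildmere Foods Inc.
Chain via Halcyon Shipping BV → Pinebrook Logistics SA (R1): 60% × 14% × 13% = 1.092% of Wildmere Foods Inc.
Chain via Ashford Industries Corp. → Talon Ventures LLC (R1): 73% × 86% × 63% = 39.5514% of Wildmere Foods Inc.
Chain via Quarry Textiles S.p.A. → Bluewater Mining NL (R1): 100% × 33% × 11% = 3.63% of Wildmere Foods Inc.
Direct interest in Wildmere Foods Inc: 3%.
Aggregating (R3): 1.092% + 39.5514% + 3.63% + 3% = 47.2734%.

47.2734%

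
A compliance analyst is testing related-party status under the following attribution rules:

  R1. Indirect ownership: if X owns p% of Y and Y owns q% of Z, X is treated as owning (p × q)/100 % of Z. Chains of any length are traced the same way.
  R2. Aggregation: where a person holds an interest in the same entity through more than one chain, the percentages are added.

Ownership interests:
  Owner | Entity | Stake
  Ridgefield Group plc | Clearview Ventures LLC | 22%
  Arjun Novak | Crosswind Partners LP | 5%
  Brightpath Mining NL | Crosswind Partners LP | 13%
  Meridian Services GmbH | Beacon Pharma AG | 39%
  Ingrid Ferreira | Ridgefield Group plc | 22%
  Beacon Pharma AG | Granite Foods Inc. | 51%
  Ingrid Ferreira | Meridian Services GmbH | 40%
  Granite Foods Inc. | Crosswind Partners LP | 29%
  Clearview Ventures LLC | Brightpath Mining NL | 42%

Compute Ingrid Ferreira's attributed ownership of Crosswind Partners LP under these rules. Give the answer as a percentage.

2.571504%

Chain via Meridian Services GmbH → Beacon Pharma AG → Granite Foods Inc. (R1): 40% × 39% × 51% × 29% = 2.30724% of Crosswind Partners LP.
Chain via Ridgefield Group plc → Clearview Ventures LLC → Brightpath Mining NL (R1): 22% × 22% × 42% × 13% = 0.264264% of Crosswind Partners LP.
Aggregating (R2): 2.30724% + 0.264264% = 2.571504%.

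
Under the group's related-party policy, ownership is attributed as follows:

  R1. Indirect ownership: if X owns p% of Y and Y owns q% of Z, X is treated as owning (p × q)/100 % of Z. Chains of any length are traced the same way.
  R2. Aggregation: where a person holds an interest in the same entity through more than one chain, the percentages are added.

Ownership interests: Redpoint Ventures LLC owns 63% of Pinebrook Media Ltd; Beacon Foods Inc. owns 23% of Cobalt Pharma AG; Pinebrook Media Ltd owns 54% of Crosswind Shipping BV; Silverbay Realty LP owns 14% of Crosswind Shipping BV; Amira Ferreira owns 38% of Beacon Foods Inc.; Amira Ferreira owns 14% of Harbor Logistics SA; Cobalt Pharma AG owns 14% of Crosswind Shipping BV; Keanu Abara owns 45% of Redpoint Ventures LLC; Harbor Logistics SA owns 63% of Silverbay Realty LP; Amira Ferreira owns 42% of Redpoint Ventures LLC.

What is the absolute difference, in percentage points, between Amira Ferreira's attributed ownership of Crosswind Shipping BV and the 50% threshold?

Chain via Beacon Foods Inc. → Cobalt Pharma AG (R1): 38% × 23% × 14% = 1.2236% of Crosswind Shipping BV.
Chain via Harbor Logistics SA → Silverbay Realty LP (R1): 14% × 63% × 14% = 1.2348% of Crosswind Shipping BV.
Chain via Redpoint Ventures LLC → Pinebrook Media Ltd (R1): 42% × 63% × 54% = 14.2884% of Crosswind Shipping BV.
Aggregating (R2): 1.2236% + 1.2348% + 14.2884% = 16.7468%.
16.7468% falls short of the 50% threshold by 33.2532 percentage points.

33.2532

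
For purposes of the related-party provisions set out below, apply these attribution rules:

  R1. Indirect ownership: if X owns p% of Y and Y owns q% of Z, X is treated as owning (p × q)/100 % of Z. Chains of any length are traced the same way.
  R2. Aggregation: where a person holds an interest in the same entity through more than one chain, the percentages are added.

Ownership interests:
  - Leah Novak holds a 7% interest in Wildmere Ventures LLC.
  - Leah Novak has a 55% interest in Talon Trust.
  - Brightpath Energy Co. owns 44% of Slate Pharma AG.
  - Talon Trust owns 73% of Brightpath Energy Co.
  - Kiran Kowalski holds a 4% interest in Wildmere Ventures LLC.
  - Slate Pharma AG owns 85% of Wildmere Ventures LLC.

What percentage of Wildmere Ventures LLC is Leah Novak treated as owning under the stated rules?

22.0161%

Chain via Talon Trust → Brightpath Energy Co. → Slate Pharma AG (R1): 55% × 73% × 44% × 85% = 15.0161% of Wildmere Ventures LLC.
Direct interest in Wildmere Ventures LLC: 7%.
Aggregating (R2): 15.0161% + 7% = 22.0161%.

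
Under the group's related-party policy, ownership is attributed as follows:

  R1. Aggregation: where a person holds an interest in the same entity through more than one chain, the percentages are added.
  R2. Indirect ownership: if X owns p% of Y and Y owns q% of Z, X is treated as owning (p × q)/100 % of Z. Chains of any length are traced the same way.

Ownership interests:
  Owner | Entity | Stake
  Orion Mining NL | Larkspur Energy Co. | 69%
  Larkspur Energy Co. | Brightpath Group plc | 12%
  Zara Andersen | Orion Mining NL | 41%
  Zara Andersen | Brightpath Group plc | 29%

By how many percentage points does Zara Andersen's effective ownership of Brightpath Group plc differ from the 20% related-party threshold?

12.3948

Chain via Orion Mining NL → Larkspur Energy Co. (R2): 41% × 69% × 12% = 3.3948% of Brightpath Group plc.
Direct interest in Brightpath Group plc: 29%.
Aggregating (R1): 3.3948% + 29% = 32.3948%.
32.3948% exceeds the 20% threshold by 12.3948 percentage points.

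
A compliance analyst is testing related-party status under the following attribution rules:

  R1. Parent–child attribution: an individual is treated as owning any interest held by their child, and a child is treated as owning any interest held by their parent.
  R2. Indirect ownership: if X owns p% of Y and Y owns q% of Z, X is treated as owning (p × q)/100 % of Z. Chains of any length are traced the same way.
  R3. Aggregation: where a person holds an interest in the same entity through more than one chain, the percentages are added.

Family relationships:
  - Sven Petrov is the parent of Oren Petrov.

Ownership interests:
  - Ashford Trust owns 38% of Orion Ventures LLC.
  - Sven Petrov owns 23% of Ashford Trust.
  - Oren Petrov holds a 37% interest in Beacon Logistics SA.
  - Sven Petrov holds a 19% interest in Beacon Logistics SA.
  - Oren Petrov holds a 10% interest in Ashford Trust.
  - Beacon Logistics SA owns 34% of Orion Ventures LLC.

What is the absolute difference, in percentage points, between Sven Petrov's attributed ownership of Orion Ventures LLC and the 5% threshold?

By parent–child attribution (R1), Sven Petrov is treated as also owning Oren Petrov's interest in Beacon Logistics SA, giving 19% + 37% = 56%.
By parent–child attribution (R1), Sven Petrov is treated as also owning Oren Petrov's interest in Ashford Trust, giving 23% + 10% = 33%.
Chain via Beacon Logistics SA (R2): 56% × 34% = 19.04% of Orion Ventures LLC.
Chain via Ashford Trust (R2): 33% × 38% = 12.54% of Orion Ventures LLC.
Aggregating (R3): 19.04% + 12.54% = 31.58%.
31.58% exceeds the 5% threshold by 26.58 percentage points.

26.58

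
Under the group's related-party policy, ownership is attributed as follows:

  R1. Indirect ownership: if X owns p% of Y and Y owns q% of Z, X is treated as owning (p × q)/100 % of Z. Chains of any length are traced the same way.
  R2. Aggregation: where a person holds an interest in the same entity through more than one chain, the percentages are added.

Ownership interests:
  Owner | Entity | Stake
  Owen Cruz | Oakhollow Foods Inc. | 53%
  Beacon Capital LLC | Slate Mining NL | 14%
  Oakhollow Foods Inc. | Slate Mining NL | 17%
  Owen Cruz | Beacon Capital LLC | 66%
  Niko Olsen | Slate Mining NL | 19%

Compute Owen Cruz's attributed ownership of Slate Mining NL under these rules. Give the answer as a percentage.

Chain via Beacon Capital LLC (R1): 66% × 14% = 9.24% of Slate Mining NL.
Chain via Oakhollow Foods Inc. (R1): 53% × 17% = 9.01% of Slate Mining NL.
Aggregating (R2): 9.24% + 9.01% = 18.25%.

18.25%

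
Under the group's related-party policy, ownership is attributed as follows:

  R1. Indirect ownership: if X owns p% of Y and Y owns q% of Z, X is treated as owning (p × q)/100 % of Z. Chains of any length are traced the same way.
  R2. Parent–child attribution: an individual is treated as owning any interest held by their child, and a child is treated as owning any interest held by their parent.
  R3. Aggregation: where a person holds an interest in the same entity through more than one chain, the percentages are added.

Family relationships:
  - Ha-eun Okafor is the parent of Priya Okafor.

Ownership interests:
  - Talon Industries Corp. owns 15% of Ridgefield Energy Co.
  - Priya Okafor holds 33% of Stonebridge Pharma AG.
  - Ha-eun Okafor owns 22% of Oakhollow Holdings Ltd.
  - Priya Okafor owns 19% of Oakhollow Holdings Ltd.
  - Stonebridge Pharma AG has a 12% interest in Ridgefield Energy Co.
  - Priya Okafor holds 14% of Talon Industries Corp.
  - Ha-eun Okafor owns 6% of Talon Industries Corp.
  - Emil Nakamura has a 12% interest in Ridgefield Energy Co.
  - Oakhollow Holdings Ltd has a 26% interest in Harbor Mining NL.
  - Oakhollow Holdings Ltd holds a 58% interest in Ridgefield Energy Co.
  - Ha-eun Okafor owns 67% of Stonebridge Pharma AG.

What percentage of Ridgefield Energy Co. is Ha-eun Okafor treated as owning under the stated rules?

38.78%

By parent–child attribution (R2), Ha-eun Okafor is treated as also owning Priya Okafor's interest in Stonebridge Pharma AG, giving 67% + 33% = 100%.
By parent–child attribution (R2), Ha-eun Okafor is treated as also owning Priya Okafor's interest in Oakhollow Holdings Ltd, giving 22% + 19% = 41%.
By parent–child attribution (R2), Ha-eun Okafor is treated as also owning Priya Okafor's interest in Talon Industries Corp, giving 6% + 14% = 20%.
Chain via Stonebridge Pharma AG (R1): 100% × 12% = 12% of Ridgefield Energy Co.
Chain via Oakhollow Holdings Ltd (R1): 41% × 58% = 23.78% of Ridgefield Energy Co.
Chain via Talon Industries Corp. (R1): 20% × 15% = 3% of Ridgefield Energy Co.
Aggregating (R3): 12% + 23.78% + 3% = 38.78%.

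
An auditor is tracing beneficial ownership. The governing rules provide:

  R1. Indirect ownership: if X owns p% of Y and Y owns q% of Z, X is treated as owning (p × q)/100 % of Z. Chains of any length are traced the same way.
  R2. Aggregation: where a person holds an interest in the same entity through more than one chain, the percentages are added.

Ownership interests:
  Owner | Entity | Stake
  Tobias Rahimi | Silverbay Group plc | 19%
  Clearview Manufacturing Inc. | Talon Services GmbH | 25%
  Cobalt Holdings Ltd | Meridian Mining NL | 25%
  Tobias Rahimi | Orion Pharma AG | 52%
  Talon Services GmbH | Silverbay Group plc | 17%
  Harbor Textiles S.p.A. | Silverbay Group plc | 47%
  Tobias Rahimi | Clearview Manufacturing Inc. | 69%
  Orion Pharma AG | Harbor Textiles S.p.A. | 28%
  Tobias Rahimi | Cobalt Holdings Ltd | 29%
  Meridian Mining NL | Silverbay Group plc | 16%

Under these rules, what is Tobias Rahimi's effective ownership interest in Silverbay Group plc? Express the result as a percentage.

Chain via Orion Pharma AG → Harbor Textiles S.p.A. (R1): 52% × 28% × 47% = 6.8432% of Silverbay Group plc.
Chain via Cobalt Holdings Ltd → Meridian Mining NL (R1): 29% × 25% × 16% = 1.16% of Silverbay Group plc.
Chain via Clearview Manufacturing Inc. → Talon Services GmbH (R1): 69% × 25% × 17% = 2.9325% of Silverbay Group plc.
Direct interest in Silverbay Group plc: 19%.
Aggregating (R2): 6.8432% + 1.16% + 2.9325% + 19% = 29.9357%.

29.9357%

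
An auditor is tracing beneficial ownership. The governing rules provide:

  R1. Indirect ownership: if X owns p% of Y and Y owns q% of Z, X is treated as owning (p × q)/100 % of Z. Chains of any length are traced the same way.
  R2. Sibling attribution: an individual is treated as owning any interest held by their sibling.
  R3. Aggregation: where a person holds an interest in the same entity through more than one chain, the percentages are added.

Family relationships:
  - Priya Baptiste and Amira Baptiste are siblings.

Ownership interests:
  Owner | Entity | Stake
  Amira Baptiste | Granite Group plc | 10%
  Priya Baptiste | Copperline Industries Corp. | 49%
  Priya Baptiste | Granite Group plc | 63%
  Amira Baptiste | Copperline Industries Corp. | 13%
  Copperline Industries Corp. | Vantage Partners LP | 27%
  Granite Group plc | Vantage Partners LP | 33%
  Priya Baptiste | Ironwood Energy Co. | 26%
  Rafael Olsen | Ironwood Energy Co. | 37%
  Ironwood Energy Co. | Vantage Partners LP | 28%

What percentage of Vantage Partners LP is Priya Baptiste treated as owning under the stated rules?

By sibling attribution (R2), Priya Baptiste is treated as also owning Amira Baptiste's interest in Granite Group plc, giving 63% + 10% = 73%.
By sibling attribution (R2), Priya Baptiste is treated as also owning Amira Baptiste's interest in Copperline Industries Corp, giving 49% + 13% = 62%.
Chain via Granite Group plc (R1): 73% × 33% = 24.09% of Vantage Partners LP.
Chain via Ironwood Energy Co. (R1): 26% × 28% = 7.28% of Vantage Partners LP.
Chain via Copperline Industries Corp. (R1): 62% × 27% = 16.74% of Vantage Partners LP.
Aggregating (R3): 24.09% + 7.28% + 16.74% = 48.11%.

48.11%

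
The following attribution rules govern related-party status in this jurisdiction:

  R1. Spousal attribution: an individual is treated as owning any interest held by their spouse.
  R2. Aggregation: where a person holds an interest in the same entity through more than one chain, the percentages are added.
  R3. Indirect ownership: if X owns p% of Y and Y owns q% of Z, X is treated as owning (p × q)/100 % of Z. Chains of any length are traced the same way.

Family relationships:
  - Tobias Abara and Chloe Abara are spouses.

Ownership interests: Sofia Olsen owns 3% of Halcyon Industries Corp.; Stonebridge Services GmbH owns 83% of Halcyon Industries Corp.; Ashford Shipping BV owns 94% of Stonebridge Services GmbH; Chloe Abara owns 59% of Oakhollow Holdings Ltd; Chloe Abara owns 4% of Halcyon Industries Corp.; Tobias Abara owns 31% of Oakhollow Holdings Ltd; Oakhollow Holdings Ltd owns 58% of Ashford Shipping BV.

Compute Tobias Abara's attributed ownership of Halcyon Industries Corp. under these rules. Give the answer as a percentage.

44.72644%

By spousal attribution (R1), Tobias Abara is treated as also owning Chloe Abara's interest in Oakhollow Holdings Ltd, giving 31% + 59% = 90%.
By spousal attribution (R1), Tobias Abara is treated as owning Chloe Abara's 4% interest in Halcyon Industries Corp.
Chain via Oakhollow Holdings Ltd → Ashford Shipping BV → Stonebridge Services GmbH (R3): 90% × 58% × 94% × 83% = 40.72644% of Halcyon Industries Corp.
Direct interest in Halcyon Industries Corp: 4%.
Aggregating (R2): 40.72644% + 4% = 44.72644%.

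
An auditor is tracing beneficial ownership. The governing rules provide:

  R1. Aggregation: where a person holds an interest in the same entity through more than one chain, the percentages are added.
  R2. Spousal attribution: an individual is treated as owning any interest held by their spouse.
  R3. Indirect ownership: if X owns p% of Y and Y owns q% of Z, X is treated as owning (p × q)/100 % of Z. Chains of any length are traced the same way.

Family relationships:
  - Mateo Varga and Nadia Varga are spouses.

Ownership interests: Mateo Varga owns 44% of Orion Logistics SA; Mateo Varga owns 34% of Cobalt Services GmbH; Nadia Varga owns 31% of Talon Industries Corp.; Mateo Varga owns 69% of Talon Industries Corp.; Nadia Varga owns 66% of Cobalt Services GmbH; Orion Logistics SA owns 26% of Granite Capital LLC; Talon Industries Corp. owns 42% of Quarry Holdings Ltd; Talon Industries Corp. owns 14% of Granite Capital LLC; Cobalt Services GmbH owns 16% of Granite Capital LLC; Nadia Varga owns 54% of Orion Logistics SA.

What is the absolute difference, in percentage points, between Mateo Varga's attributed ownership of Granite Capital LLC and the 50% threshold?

By spousal attribution (R2), Mateo Varga is treated as also owning Nadia Varga's interest in Cobalt Services GmbH, giving 34% + 66% = 100%.
By spousal attribution (R2), Mateo Varga is treated as also owning Nadia Varga's interest in Talon Industries Corp, giving 69% + 31% = 100%.
By spousal attribution (R2), Mateo Varga is treated as also owning Nadia Varga's interest in Orion Logistics SA, giving 44% + 54% = 98%.
Chain via Cobalt Services GmbH (R3): 100% × 16% = 16% of Granite Capital LLC.
Chain via Talon Industries Corp. (R3): 100% × 14% = 14% of Granite Capital LLC.
Chain via Orion Logistics SA (R3): 98% × 26% = 25.48% of Granite Capital LLC.
Aggregating (R1): 16% + 14% + 25.48% = 55.48%.
55.48% exceeds the 50% threshold by 5.48 percentage points.

5.48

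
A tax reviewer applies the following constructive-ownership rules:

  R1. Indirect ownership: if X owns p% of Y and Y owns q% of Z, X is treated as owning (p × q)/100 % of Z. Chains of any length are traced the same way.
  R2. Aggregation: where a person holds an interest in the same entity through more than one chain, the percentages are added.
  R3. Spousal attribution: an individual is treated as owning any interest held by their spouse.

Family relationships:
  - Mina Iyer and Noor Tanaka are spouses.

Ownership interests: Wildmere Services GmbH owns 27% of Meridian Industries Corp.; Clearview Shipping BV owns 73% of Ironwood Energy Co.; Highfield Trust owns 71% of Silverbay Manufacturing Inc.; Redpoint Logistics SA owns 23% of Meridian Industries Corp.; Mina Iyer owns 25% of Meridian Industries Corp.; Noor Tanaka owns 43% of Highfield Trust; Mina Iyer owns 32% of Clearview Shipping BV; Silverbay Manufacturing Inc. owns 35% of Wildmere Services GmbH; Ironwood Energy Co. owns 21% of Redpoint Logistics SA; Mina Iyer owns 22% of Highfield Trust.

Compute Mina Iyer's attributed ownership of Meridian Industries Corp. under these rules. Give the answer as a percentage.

By spousal attribution (R3), Mina Iyer is treated as also owning Noor Tanaka's interest in Highfield Trust, giving 22% + 43% = 65%.
Chain via Highfield Trust → Silverbay Manufacturing Inc. → Wildmere Services GmbH (R1): 65% × 71% × 35% × 27% = 4.361175% of Meridian Industries Corp.
Chain via Clearview Shipping BV → Ironwood Energy Co. → Redpoint Logistics SA (R1): 32% × 73% × 21% × 23% = 1.128288% of Meridian Industries Corp.
Direct interest in Meridian Industries Corp: 25%.
Aggregating (R2): 4.361175% + 1.128288% + 25% = 30.489463%.

30.489463%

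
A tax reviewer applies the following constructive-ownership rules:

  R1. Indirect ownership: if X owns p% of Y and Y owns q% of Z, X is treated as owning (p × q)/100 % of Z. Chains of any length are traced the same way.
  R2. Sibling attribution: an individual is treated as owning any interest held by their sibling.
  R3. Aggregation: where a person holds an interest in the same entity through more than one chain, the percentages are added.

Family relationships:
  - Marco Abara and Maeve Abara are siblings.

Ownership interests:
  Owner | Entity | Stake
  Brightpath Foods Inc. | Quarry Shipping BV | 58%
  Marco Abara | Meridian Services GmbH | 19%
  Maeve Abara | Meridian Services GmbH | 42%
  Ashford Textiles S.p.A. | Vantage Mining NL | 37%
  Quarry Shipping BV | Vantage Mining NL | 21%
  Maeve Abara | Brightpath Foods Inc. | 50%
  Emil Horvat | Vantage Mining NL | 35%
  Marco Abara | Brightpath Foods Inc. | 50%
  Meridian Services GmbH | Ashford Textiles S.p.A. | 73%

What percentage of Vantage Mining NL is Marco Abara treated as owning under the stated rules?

28.6561%

By sibling attribution (R2), Marco Abara is treated as also owning Maeve Abara's interest in Brightpath Foods Inc, giving 50% + 50% = 100%.
By sibling attribution (R2), Marco Abara is treated as also owning Maeve Abara's interest in Meridian Services GmbH, giving 19% + 42% = 61%.
Chain via Brightpath Foods Inc. → Quarry Shipping BV (R1): 100% × 58% × 21% = 12.18% of Vantage Mining NL.
Chain via Meridian Services GmbH → Ashford Textiles S.p.A. (R1): 61% × 73% × 37% = 16.4761% of Vantage Mining NL.
Aggregating (R3): 12.18% + 16.4761% = 28.6561%.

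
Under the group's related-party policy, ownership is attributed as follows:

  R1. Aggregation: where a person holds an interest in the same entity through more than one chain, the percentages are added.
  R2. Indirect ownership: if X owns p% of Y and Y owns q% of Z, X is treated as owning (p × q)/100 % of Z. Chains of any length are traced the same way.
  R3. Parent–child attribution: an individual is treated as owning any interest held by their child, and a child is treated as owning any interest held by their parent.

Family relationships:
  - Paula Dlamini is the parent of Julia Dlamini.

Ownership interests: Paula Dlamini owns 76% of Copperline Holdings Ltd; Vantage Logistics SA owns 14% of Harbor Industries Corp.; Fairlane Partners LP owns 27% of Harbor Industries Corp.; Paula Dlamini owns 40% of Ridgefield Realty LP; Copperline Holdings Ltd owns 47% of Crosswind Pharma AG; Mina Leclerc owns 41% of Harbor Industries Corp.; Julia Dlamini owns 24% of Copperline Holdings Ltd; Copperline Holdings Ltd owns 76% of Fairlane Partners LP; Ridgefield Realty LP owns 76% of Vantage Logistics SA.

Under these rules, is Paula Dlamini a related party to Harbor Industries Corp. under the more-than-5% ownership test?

By parent–child attribution (R3), Paula Dlamini is treated as also owning Julia Dlamini's interest in Copperline Holdings Ltd, giving 76% + 24% = 100%.
Chain via Ridgefield Realty LP → Vantage Logistics SA (R2): 40% × 76% × 14% = 4.256% of Harbor Industries Corp.
Chain via Copperline Holdings Ltd → Fairlane Partners LP (R2): 100% × 76% × 27% = 20.52% of Harbor Industries Corp.
Aggregating (R1): 4.256% + 20.52% = 24.776%.
24.776% exceeds the 5% threshold, so Paula is a related party to Harbor Industries Corp.

Yes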